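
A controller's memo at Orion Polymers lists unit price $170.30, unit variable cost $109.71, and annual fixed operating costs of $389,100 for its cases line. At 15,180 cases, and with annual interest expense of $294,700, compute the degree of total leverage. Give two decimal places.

3.90

Contribution at this volume is 15,180 × $60.59 = $919,756.20.
Operating income = contribution − fixed costs = $919,756.20 − $389,100 = $530,656.20. Interest = $294,700.00, so EBIT − I = $235,956.20.
DCL = contribution ÷ (EBIT − I) = $919,756.20 ÷ $235,956.20 = 3.8980.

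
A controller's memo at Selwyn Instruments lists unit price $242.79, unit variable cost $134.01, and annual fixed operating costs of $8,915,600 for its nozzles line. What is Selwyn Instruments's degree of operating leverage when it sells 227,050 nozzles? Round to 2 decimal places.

1.56

At 227,050 units, contribution = 227,050 × $108.78 = $24,698,499.00.
Operating income = contribution − fixed costs = $24,698,499.00 − $8,915,600 = $15,782,899.00.
Degree of operating leverage = $24,698,499.00 / $15,782,899.00 = 1.5649.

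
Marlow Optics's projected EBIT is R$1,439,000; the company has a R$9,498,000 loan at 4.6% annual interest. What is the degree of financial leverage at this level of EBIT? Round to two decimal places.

1.44

Interest = R$436,908.00.
DFL = EBIT ÷ (EBIT − I) = R$1,439,000 ÷ (R$1,439,000 − R$436,908.00) = R$1,439,000 ÷ R$1,002,092.00 = 1.4360.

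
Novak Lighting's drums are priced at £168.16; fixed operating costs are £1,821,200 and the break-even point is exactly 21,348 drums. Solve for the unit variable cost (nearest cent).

At break-even, FC = Q × (P − VC), so P − VC = £1,821,200 ÷ 21,348 = £85.3101.
Hence VC = price − CM = £168.16 − £85.3101 = £82.85.

£82.85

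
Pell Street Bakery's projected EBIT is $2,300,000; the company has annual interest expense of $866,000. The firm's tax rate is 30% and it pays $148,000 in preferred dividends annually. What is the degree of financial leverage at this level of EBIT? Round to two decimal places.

1.88

Annual interest charges come to $866,000.00.
Preferred dividends grossed up pre-tax: $148,000 / (1 − 0.30) = $211,428.57.
DFL = EBIT ÷ [EBIT − I − D_p/(1−t)] = $2,300,000 ÷ [$2,300,000 − $866,000.00 − $211,428.57] = $2,300,000 ÷ $1,222,571.43 = 1.8813.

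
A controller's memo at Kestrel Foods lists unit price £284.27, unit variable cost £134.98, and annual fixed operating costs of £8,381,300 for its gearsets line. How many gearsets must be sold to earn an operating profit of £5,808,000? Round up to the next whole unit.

Contribution margin per unit = £284.27 − £134.98 = £149.29.
Need Q such that Q × £149.29 − £8,381,300 = £5,808,000, i.e. Q = £14,189,300 / £149.29 = 95,045.21 → 95,046.

95,046 gearsets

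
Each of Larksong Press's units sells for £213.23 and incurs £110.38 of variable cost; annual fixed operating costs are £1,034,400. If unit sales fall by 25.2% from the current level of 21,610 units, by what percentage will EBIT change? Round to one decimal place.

Total contribution margin = 21,610 × £102.85 = £2,222,588.50.
Operating income = contribution − fixed costs = £2,222,588.50 − £1,034,400 = £1,188,188.50.
So DOL = total CM / EBIT = £2,222,588.50 / £1,188,188.50 = 1.8706.
So EBIT moves 1.8706 × (-25.2%) = -47.1%.

-47.1%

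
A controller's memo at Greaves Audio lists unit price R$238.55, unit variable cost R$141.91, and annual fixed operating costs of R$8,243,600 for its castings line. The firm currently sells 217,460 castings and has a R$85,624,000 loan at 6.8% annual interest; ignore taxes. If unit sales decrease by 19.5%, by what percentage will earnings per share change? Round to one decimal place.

At 217,460 units, contribution = 217,460 × R$96.64 = R$21,015,334.40.
EBIT = R$21,015,334.40 − R$8,243,600 = R$12,771,734.40.
After interest of R$5,822,432.00, pre-tax earnings = R$6,949,302.40.
Degree of combined leverage = contribution ÷ (EBIT − I) = R$21,015,334.40 ÷ R$6,949,302.40 = 3.0241.
EPS therefore changes by 3.0241 × (-19.5%) = -59.0%.

-59.0%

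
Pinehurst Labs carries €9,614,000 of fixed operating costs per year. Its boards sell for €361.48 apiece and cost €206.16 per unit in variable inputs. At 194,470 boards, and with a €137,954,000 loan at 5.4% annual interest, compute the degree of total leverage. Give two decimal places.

Contribution at this volume is 194,470 × €155.32 = €30,205,080.40.
Subtracting fixed costs: EBIT = €30,205,080.40 − €9,614,000 = €20,591,080.40. Interest = €7,449,516.00.
DOL = €30,205,080.40 ÷ €20,591,080.40 = 1.4669; DFL = €20,591,080.40 ÷ €13,141,564.40 = 1.5669.
DCL = DOL × DFL = 1.4669 × 1.5669 = 2.2985.

2.30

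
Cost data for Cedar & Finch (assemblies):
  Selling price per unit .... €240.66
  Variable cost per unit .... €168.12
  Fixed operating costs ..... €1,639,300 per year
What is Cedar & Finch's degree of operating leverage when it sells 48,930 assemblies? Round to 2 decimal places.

Total contribution margin = 48,930 × €72.54 = €3,549,382.20.
EBIT = €3,549,382.20 − €1,639,300 = €1,910,082.20.
So DOL = total CM / EBIT = €3,549,382.20 / €1,910,082.20 = 1.8582.

1.86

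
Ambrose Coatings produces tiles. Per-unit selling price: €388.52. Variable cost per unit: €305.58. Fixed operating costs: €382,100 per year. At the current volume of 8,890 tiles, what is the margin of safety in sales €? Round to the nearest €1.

Contribution margin per unit = €388.52 − €305.58 = €82.94. Break-even units = €382,100 ÷ €82.94 = 4,606.94; break-even revenue = 4,606.94 × €388.52 = €1,789,890.19.
Current sales = 8,890 × €388.52 = €3,453,942.80.
Margin of safety = €3,453,942.80 − €1,789,890.19 = €1,664,053.

€1,664,053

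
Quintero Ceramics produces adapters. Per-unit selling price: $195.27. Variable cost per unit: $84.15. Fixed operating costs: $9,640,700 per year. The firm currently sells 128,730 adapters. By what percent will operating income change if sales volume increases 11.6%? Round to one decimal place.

+35.6%

Total contribution margin = 128,730 × $111.12 = $14,304,477.60.
Operating income = contribution − fixed costs = $14,304,477.60 − $9,640,700 = $4,663,777.60.
Degree of operating leverage = $14,304,477.60 / $4,663,777.60 = 3.0671.
Operating income changes by 3.0671 × +11.6% = +35.6%.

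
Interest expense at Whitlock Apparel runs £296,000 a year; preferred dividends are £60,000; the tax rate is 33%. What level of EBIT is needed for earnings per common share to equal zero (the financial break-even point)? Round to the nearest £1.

£385,552

Grossing the preferred dividend up to pre-tax terms: £60,000 / (1 − 0.33) = £89,552.24.
Financial break-even EBIT = interest + D_p ÷ (1 − t) = £296,000 + £89,552.24 = £385,552.24.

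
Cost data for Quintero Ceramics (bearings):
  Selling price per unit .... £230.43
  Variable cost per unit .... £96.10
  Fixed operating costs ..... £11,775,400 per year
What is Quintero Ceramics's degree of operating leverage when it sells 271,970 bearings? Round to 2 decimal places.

Contribution at this volume is 271,970 × £134.33 = £36,533,730.10.
EBIT = £36,533,730.10 − £11,775,400 = £24,758,330.10.
DOL = contribution ÷ EBIT = £36,533,730.10 ÷ £24,758,330.10 = 1.4756.

1.48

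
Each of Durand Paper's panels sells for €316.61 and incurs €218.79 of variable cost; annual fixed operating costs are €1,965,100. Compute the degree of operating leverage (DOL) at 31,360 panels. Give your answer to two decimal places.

2.78

Contribution at this volume is 31,360 × €97.82 = €3,067,635.20.
Operating income = contribution − fixed costs = €3,067,635.20 − €1,965,100 = €1,102,535.20.
DOL = contribution ÷ EBIT = €3,067,635.20 ÷ €1,102,535.20 = 2.7823.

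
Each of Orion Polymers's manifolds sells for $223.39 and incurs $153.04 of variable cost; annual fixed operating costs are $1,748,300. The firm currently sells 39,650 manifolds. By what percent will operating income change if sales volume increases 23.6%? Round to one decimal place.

+63.2%

At 39,650 units, contribution = 39,650 × $70.35 = $2,789,377.50.
Operating income = contribution − fixed costs = $2,789,377.50 − $1,748,300 = $1,041,077.50.
DOL = contribution ÷ EBIT = $2,789,377.50 ÷ $1,041,077.50 = 2.6793.
So EBIT moves 2.6793 × (+23.6%) = +63.2%.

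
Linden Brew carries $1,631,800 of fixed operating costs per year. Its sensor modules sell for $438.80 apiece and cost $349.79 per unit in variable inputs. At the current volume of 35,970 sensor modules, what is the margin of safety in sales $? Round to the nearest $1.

Each unit contributes $438.80 − $349.79 = $89.01. Break-even units = $1,631,800 ÷ $89.01 = 18,332.77; break-even revenue = 18,332.77 × $438.80 = $8,044,420.18.
Current sales = 35,970 × $438.80 = $15,783,636.00.
Margin of safety = $15,783,636.00 − $8,044,420.18 = $7,739,216.

$7,739,216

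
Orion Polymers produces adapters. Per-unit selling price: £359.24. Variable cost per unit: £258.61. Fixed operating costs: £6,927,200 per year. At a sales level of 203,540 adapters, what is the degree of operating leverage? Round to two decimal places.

1.51

Total contribution margin = 203,540 × £100.63 = £20,482,230.20.
Operating income = contribution − fixed costs = £20,482,230.20 − £6,927,200 = £13,555,030.20.
So DOL = total CM / EBIT = £20,482,230.20 / £13,555,030.20 = 1.5110.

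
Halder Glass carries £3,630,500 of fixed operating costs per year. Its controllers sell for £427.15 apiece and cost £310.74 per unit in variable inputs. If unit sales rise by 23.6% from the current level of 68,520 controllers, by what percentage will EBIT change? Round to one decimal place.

Total contribution margin = 68,520 × £116.41 = £7,976,413.20.
Operating income = contribution − fixed costs = £7,976,413.20 − £3,630,500 = £4,345,913.20.
Degree of operating leverage = £7,976,413.20 / £4,345,913.20 = 1.8354.
So EBIT moves 1.8354 × (+23.6%) = +43.3%.

+43.3%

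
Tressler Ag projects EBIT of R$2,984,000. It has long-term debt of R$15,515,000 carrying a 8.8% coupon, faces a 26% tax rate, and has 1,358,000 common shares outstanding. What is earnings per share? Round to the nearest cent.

Pre-tax income = R$2,984,000 − R$1,365,320.00 = R$1,618,680.00.
After tax at 26%: net income = R$1,618,680.00 × 0.74 = R$1,197,823.20.
EPS = R$1,197,823.20 ÷ 1,358,000 = R$0.88.

R$0.88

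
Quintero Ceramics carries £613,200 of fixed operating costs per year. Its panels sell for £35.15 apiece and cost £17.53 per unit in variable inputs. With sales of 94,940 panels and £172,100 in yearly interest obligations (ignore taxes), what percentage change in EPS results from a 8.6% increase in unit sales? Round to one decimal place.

Contribution at this volume is 94,940 × £17.62 = £1,672,842.80.
EBIT = £1,672,842.80 − £613,200 = £1,059,642.80.
After interest of £172,100.00, pre-tax earnings = £887,542.80.
DCL = total CM / (EBIT − I) = £1,672,842.80 / £887,542.80 = 1.8848.
%ΔEPS = DCL × %ΔSales = 1.8848 × +8.6% = +16.2%.

+16.2%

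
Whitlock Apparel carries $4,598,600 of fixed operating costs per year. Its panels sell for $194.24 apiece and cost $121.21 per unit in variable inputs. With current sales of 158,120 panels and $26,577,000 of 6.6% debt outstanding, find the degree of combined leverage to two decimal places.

2.22

Total contribution margin = 158,120 × $73.03 = $11,547,503.60.
EBIT = $11,547,503.60 − $4,598,600 = $6,948,903.60. Interest = $1,754,082.00, so EBIT − I = $5,194,821.60.
Degree of total leverage = total CM / (EBIT − interest) = $11,547,503.60 / $5,194,821.60 = 2.2229.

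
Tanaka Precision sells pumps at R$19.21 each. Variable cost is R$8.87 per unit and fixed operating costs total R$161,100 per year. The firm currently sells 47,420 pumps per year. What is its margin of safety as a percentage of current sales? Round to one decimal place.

67.1%

Unit CM = price − variable cost = R$19.21 − R$8.87 = R$10.34. Break-even units = R$161,100 ÷ R$10.34 = 15,580.27; break-even revenue = 15,580.27 × R$19.21 = R$299,297.00.
Actual sales revenue = 47,420 × R$19.21 = R$910,938.20.
Margin of safety = (R$910,938.20 − R$299,297.00) ÷ R$910,938.20 = 67.1%.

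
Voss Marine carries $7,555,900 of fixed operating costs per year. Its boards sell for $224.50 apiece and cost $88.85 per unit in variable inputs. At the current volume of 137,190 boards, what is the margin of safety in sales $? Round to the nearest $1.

Each unit contributes $224.50 − $88.85 = $135.65. Break-even units = $7,555,900 ÷ $135.65 = 55,701.44; break-even revenue = 55,701.44 × $224.50 = $12,504,972.72.
Actual sales revenue = 137,190 × $224.50 = $30,799,155.00.
Margin of safety = $30,799,155.00 − $12,504,972.72 = $18,294,182.

$18,294,182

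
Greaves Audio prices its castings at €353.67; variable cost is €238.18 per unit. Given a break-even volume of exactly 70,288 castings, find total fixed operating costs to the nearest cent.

€8,117,561.12

Each unit contributes €353.67 − €238.18 = €115.49.
Fixed costs = break-even units × CM = 70,288 × €115.49 = €8,117,561.12.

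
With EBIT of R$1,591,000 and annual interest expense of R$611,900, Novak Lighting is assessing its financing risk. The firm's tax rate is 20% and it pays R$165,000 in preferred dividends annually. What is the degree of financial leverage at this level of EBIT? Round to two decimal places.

2.06

Annual interest charges come to R$611,900.00.
Pre-tax preferred-dividend burden = R$165,000 ÷ (1 − 0.20) = R$206,250.00.
DFL = EBIT ÷ [EBIT − I − D_p/(1−t)] = R$1,591,000 ÷ [R$1,591,000 − R$611,900.00 − R$206,250.00] = R$1,591,000 ÷ R$772,850.00 = 2.0586.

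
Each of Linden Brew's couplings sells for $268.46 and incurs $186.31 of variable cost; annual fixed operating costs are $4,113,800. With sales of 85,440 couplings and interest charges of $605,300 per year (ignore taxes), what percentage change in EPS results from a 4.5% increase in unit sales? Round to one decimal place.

+13.7%

At 85,440 units, contribution = 85,440 × $82.15 = $7,018,896.00.
Subtracting fixed costs: EBIT = $7,018,896.00 − $4,113,800 = $2,905,096.00.
After interest of $605,300.00, pre-tax earnings = $2,299,796.00.
DCL = total CM / (EBIT − I) = $7,018,896.00 / $2,299,796.00 = 3.0520.
%ΔEPS = DCL × %ΔSales = 3.0520 × +4.5% = +13.7%.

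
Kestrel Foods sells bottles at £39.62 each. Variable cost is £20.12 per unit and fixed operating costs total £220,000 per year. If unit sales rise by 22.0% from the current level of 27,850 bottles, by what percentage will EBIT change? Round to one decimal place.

+37.0%

Total contribution margin = 27,850 × £19.50 = £543,075.00.
EBIT = £543,075.00 − £220,000 = £323,075.00.
So DOL = total CM / EBIT = £543,075.00 / £323,075.00 = 1.6810.
Operating income changes by 1.6810 × +22.0% = +37.0%.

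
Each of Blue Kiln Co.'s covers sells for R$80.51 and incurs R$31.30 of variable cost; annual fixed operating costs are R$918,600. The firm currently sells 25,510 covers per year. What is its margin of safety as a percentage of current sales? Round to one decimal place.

Contribution margin per unit = R$80.51 − R$31.30 = R$49.21. Break-even units = R$918,600 ÷ R$49.21 = 18,666.94; break-even revenue = 18,666.94 × R$80.51 = R$1,502,875.15.
Current sales = 25,510 × R$80.51 = R$2,053,810.10.
Margin of safety = (R$2,053,810.10 − R$1,502,875.15) ÷ R$2,053,810.10 = 26.8%.

26.8%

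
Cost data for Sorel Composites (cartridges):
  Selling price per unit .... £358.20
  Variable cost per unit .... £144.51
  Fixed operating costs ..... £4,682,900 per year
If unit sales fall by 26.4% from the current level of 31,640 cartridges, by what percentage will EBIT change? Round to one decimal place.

-85.9%

At 31,640 units, contribution = 31,640 × £213.69 = £6,761,151.60.
Operating income = contribution − fixed costs = £6,761,151.60 − £4,682,900 = £2,078,251.60.
Degree of operating leverage = £6,761,151.60 / £2,078,251.60 = 3.2533.
Operating income changes by 3.2533 × -26.4% = -85.9%.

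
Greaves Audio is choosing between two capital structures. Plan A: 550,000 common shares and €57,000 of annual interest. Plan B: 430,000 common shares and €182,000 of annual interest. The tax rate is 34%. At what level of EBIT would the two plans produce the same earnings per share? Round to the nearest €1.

€629,917

Set EPS_A = EPS_B: (EBIT − €57,000)(1 − 0.34) ÷ 550,000 = (EBIT − €182,000)(1 − 0.34) ÷ 430,000.
Cancelling (1 − t) and cross-multiplying: 430,000·(EBIT − 57,000) = 550,000·(EBIT − 182,000).
EBIT × (550,000 − 430,000) = 182,000 × 550,000 − 57,000 × 430,000 = 75,590,000,000, so EBIT = 75,590,000,000 ÷ 120,000 = 629,916.67.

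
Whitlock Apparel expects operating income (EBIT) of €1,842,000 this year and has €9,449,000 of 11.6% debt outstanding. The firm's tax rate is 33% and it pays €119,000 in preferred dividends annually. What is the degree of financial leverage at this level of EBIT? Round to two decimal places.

3.24

Interest = €1,096,084.00.
Preferred dividends grossed up pre-tax: €119,000 / (1 − 0.33) = €177,611.94.
DFL = EBIT ÷ [EBIT − I − D_p/(1−t)] = €1,842,000 ÷ [€1,842,000 − €1,096,084.00 − €177,611.94] = €1,842,000 ÷ €568,304.06 = 3.2412.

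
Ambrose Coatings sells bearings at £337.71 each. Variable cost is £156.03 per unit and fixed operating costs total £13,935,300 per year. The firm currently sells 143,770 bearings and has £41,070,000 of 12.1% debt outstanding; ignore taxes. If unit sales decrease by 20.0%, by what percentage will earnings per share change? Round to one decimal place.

At 143,770 units, contribution = 143,770 × £181.68 = £26,120,133.60.
Subtracting fixed costs: EBIT = £26,120,133.60 − £13,935,300 = £12,184,833.60.
Interest = £4,969,470.00, so EBIT − I = £7,215,363.60.
Degree of combined leverage = contribution ÷ (EBIT − I) = £26,120,133.60 ÷ £7,215,363.60 = 3.6201.
%ΔEPS = DCL × %ΔSales = 3.6201 × -20.0% = -72.4%.

-72.4%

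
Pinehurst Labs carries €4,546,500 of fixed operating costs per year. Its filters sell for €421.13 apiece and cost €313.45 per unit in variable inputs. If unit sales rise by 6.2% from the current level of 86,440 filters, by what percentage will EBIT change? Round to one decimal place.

+12.1%

Total contribution margin = 86,440 × €107.68 = €9,307,859.20.
Subtracting fixed costs: EBIT = €9,307,859.20 − €4,546,500 = €4,761,359.20.
Degree of operating leverage = €9,307,859.20 / €4,761,359.20 = 1.9549.
So EBIT moves 1.9549 × (+6.2%) = +12.1%.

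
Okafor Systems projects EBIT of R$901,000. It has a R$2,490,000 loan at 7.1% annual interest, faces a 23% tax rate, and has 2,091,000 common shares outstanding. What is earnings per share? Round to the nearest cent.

Interest = R$176,790.00, so EBT = R$901,000 − R$176,790.00 = R$724,210.00.
Net income = R$724,210.00 × (1 − 0.23) = R$557,641.70.
Per share: R$557,641.70 / 2,091,000 shares = R$0.27.

R$0.27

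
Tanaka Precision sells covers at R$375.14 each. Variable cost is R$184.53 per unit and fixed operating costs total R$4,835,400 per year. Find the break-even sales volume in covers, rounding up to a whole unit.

Unit CM = price − variable cost = R$375.14 − R$184.53 = R$190.61.
Units to break even: R$4,835,400 ÷ R$190.61 = 25,368.03, rounded up to 25,369.

25,369 covers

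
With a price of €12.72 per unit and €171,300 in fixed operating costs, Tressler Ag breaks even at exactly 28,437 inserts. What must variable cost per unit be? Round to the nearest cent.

At break-even, FC = Q × (P − VC), so P − VC = €171,300 ÷ 28,437 = €6.0238.
Hence VC = price − CM = €12.72 − €6.0238 = €6.70.

€6.70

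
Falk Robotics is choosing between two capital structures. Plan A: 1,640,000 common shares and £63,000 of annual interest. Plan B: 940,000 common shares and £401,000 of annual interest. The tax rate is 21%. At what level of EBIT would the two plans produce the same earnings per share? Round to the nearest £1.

At indifference, (EBIT − 63,000)(1 − t)/1,640,000 = (EBIT − 401,000)(1 − t)/940,000.
The (1 − t) factor cancels: (EBIT − 63,000) × 940,000 = (EBIT − 401,000) × 1,640,000.
EBIT × (1,640,000 − 940,000) = 401,000 × 1,640,000 − 63,000 × 940,000 = 598,420,000,000, so EBIT = 598,420,000,000 ÷ 700,000 = 854,885.71.

£854,886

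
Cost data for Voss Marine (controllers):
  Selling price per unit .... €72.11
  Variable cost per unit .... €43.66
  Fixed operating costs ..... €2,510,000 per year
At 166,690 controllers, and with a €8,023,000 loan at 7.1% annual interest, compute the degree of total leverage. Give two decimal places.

Total contribution margin = 166,690 × €28.45 = €4,742,330.50.
EBIT = €4,742,330.50 − €2,510,000 = €2,232,330.50. Interest = €569,633.00, so EBIT − I = €1,662,697.50.
DCL = contribution ÷ (EBIT − I) = €4,742,330.50 ÷ €1,662,697.50 = 2.8522.

2.85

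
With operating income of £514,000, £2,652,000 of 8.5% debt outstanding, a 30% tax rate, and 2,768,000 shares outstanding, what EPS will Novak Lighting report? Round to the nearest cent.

Interest = £225,420.00, so EBT = £514,000 − £225,420.00 = £288,580.00.
Net income = £288,580.00 × (1 − 0.30) = £202,006.00.
EPS = £202,006.00 ÷ 2,768,000 = £0.07.

£0.07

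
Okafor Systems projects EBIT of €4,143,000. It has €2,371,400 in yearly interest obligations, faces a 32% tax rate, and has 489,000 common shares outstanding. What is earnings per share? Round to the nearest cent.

€2.46

Interest = €2,371,400.00, so EBT = €4,143,000 − €2,371,400.00 = €1,771,600.00.
After tax at 32%: net income = €1,771,600.00 × 0.68 = €1,204,688.00.
EPS = €1,204,688.00 ÷ 489,000 = €2.46.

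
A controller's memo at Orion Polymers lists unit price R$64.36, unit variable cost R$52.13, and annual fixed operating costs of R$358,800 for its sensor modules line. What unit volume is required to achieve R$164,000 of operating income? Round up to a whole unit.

42,748 sensor modules

Each unit contributes R$64.36 − R$52.13 = R$12.23.
Units = (FC + target) / CM = (R$358,800 + R$164,000) / R$12.23 = 42,747.34, so 42,748 sensor modules.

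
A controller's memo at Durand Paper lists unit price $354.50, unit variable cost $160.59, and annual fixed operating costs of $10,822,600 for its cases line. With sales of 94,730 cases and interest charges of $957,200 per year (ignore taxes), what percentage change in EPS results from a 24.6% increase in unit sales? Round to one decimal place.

+68.6%

Total contribution margin = 94,730 × $193.91 = $18,369,094.30.
Subtracting fixed costs: EBIT = $18,369,094.30 − $10,822,600 = $7,546,494.30.
Interest = $957,200.00, so EBIT − I = $6,589,294.30.
DCL = total CM / (EBIT − I) = $18,369,094.30 / $6,589,294.30 = 2.7877.
%ΔEPS = DCL × %ΔSales = 2.7877 × +24.6% = +68.6%.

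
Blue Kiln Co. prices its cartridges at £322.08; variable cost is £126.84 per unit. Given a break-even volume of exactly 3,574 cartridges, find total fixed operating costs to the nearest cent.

Contribution margin per unit = £322.08 − £126.84 = £195.24.
Since BE = FC / CM, FC = 3,574 × £195.24 = £697,787.76.

£697,787.76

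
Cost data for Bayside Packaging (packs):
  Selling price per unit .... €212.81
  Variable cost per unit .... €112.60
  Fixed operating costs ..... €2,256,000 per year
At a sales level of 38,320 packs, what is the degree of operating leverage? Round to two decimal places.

2.42

Total contribution margin = 38,320 × €100.21 = €3,840,047.20.
Subtracting fixed costs: EBIT = €3,840,047.20 − €2,256,000 = €1,584,047.20.
DOL = contribution ÷ EBIT = €3,840,047.20 ÷ €1,584,047.20 = 2.4242.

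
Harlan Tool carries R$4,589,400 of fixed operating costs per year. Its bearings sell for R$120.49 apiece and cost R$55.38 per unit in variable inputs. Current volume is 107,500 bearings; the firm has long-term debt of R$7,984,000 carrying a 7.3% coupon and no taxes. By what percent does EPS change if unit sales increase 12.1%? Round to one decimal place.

At 107,500 units, contribution = 107,500 × R$65.11 = R$6,999,325.00.
Subtracting fixed costs: EBIT = R$6,999,325.00 − R$4,589,400 = R$2,409,925.00.
After interest of R$582,832.00, pre-tax earnings = R$1,827,093.00.
Degree of combined leverage = contribution ÷ (EBIT − I) = R$6,999,325.00 ÷ R$1,827,093.00 = 3.8309.
EPS therefore changes by 3.8309 × (+12.1%) = +46.4%.

+46.4%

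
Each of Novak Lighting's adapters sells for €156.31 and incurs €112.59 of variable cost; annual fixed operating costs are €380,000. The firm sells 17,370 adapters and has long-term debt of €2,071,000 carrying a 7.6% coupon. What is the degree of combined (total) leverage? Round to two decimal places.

3.42

Total contribution margin = 17,370 × €43.72 = €759,416.40.
Operating income = contribution − fixed costs = €759,416.40 − €380,000 = €379,416.40. Interest = €157,396.00, so EBIT − I = €222,020.40.
DCL = contribution ÷ (EBIT − I) = €759,416.40 ÷ €222,020.40 = 3.4205.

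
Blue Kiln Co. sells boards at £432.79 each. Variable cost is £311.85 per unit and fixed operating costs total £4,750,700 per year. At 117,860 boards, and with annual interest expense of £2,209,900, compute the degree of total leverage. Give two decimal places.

Contribution at this volume is 117,860 × £120.94 = £14,253,988.40.
Operating income = contribution − fixed costs = £14,253,988.40 − £4,750,700 = £9,503,288.40. Interest = £2,209,900.00, so EBIT − I = £7,293,388.40.
Degree of total leverage = total CM / (EBIT − interest) = £14,253,988.40 / £7,293,388.40 = 1.9544.

1.95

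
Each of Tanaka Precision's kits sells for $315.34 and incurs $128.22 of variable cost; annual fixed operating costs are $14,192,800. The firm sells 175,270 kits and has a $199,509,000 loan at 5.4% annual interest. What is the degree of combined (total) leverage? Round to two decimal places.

4.19

Total contribution margin = 175,270 × $187.12 = $32,796,522.40.
Operating income = contribution − fixed costs = $32,796,522.40 − $14,192,800 = $18,603,722.40. Interest = $10,773,486.00, so EBIT − I = $7,830,236.40.
DCL = contribution ÷ (EBIT − I) = $32,796,522.40 ÷ $7,830,236.40 = 4.1884.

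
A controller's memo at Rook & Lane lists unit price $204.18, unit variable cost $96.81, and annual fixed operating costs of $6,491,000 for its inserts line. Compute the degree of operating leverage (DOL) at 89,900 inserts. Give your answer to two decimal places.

Total contribution margin = 89,900 × $107.37 = $9,652,563.00.
Subtracting fixed costs: EBIT = $9,652,563.00 − $6,491,000 = $3,161,563.00.
DOL = contribution ÷ EBIT = $9,652,563.00 ÷ $3,161,563.00 = 3.0531.

3.05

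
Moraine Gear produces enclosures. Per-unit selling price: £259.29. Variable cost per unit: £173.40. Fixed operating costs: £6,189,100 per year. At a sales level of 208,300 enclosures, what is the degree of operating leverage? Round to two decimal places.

1.53

Total contribution margin = 208,300 × £85.89 = £17,890,887.00.
Operating income = contribution − fixed costs = £17,890,887.00 − £6,189,100 = £11,701,787.00.
DOL = contribution ÷ EBIT = £17,890,887.00 ÷ £11,701,787.00 = 1.5289.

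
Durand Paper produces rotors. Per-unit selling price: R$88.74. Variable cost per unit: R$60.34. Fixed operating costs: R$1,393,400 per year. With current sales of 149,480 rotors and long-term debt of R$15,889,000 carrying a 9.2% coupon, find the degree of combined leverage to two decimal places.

3.05

Total contribution margin = 149,480 × R$28.40 = R$4,245,232.00.
Subtracting fixed costs: EBIT = R$4,245,232.00 − R$1,393,400 = R$2,851,832.00. Interest = R$1,461,788.00.
DOL = R$4,245,232.00 ÷ R$2,851,832.00 = 1.4886; DFL = R$2,851,832.00 ÷ R$1,390,044.00 = 2.0516.
DCL = DOL × DFL = 1.4886 × 2.0516 = 3.0540.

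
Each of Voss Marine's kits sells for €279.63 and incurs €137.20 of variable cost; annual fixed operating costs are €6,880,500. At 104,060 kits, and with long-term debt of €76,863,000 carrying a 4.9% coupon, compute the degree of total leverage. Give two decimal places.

Total contribution margin = 104,060 × €142.43 = €14,821,265.80.
Operating income = contribution − fixed costs = €14,821,265.80 − €6,880,500 = €7,940,765.80. Interest = €3,766,287.00, so EBIT − I = €4,174,478.80.
DCL = contribution ÷ (EBIT − I) = €14,821,265.80 ÷ €4,174,478.80 = 3.5504.

3.55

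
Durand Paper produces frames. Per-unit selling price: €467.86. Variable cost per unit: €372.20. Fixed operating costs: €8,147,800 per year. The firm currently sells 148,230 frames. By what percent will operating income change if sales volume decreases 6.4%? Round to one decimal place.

-15.0%

Contribution at this volume is 148,230 × €95.66 = €14,179,681.80.
Subtracting fixed costs: EBIT = €14,179,681.80 − €8,147,800 = €6,031,881.80.
Degree of operating leverage = €14,179,681.80 / €6,031,881.80 = 2.3508.
%ΔEBIT = DOL × %ΔSales = 2.3508 × -6.4% = -15.0%.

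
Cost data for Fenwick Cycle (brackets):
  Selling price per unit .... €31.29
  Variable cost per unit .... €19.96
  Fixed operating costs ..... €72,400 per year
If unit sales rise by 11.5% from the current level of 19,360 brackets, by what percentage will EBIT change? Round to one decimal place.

+17.2%

At 19,360 units, contribution = 19,360 × €11.33 = €219,348.80.
Operating income = contribution − fixed costs = €219,348.80 − €72,400 = €146,948.80.
Degree of operating leverage = €219,348.80 / €146,948.80 = 1.4927.
So EBIT moves 1.4927 × (+11.5%) = +17.2%.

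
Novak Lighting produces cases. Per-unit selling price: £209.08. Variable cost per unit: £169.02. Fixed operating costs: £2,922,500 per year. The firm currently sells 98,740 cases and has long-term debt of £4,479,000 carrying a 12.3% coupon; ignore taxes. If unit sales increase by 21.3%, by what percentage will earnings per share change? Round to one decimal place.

+174.8%

Total contribution margin = 98,740 × £40.06 = £3,955,524.40.
EBIT = £3,955,524.40 − £2,922,500 = £1,033,024.40.
Interest = £550,917.00, so EBIT − I = £482,107.40.
Degree of combined leverage = contribution ÷ (EBIT − I) = £3,955,524.40 ÷ £482,107.40 = 8.2047.
EPS therefore changes by 8.2047 × (+21.3%) = +174.8%.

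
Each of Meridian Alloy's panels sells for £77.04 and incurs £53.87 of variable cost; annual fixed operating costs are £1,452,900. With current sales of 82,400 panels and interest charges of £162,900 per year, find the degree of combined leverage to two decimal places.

6.51

Total contribution margin = 82,400 × £23.17 = £1,909,208.00.
Operating income = contribution − fixed costs = £1,909,208.00 − £1,452,900 = £456,308.00. Interest = £162,900.00, so EBIT − I = £293,408.00.
Degree of total leverage = total CM / (EBIT − interest) = £1,909,208.00 / £293,408.00 = 6.5070.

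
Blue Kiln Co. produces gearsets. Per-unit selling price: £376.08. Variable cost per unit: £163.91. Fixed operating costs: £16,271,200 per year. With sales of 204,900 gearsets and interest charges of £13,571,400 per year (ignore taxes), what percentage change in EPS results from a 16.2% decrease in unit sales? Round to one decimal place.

-51.7%

Total contribution margin = 204,900 × £212.17 = £43,473,633.00.
Operating income = contribution − fixed costs = £43,473,633.00 − £16,271,200 = £27,202,433.00.
Interest = £13,571,400.00, so EBIT − I = £13,631,033.00.
DCL = total CM / (EBIT − I) = £43,473,633.00 / £13,631,033.00 = 3.1893.
EPS therefore changes by 3.1893 × (-16.2%) = -51.7%.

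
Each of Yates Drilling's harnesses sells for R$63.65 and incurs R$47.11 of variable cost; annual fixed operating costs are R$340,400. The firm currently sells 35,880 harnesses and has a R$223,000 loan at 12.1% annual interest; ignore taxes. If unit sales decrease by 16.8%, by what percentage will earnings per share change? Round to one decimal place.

-44.1%

Total contribution margin = 35,880 × R$16.54 = R$593,455.20.
Operating income = contribution − fixed costs = R$593,455.20 − R$340,400 = R$253,055.20.
Interest = R$26,983.00, so EBIT − I = R$226,072.20.
DCL = total CM / (EBIT − I) = R$593,455.20 / R$226,072.20 = 2.6251.
%ΔEPS = DCL × %ΔSales = 2.6251 × -16.8% = -44.1%.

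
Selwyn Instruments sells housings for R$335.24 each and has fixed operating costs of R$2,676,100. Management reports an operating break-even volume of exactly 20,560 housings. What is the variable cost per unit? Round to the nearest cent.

Contribution per unit must be FC / Q = R$2,676,100 / 20,560 = R$130.1605.
Hence VC = price − CM = R$335.24 − R$130.1605 = R$205.08.

R$205.08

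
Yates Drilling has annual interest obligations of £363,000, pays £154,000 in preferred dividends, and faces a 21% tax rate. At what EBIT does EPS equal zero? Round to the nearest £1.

£557,937

Preferred dividends are paid after tax, so their pre-tax equivalent is £154,000 ÷ (1 − 0.21) = £194,936.71.
EPS = 0 when EBIT covers interest plus the pre-tax preferred burden: £363,000 + £194,936.71 = £557,936.71.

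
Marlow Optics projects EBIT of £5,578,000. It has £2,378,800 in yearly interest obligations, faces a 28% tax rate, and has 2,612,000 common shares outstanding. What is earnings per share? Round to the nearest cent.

£0.88

Pre-tax income = £5,578,000 − £2,378,800.00 = £3,199,200.00.
After tax at 28%: net income = £3,199,200.00 × 0.72 = £2,303,424.00.
Per share: £2,303,424.00 / 2,612,000 shares = £0.88.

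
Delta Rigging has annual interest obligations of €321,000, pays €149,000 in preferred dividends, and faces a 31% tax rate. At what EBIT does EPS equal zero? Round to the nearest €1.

€536,942

Grossing the preferred dividend up to pre-tax terms: €149,000 / (1 − 0.31) = €215,942.03.
EPS = 0 when EBIT covers interest plus the pre-tax preferred burden: €321,000 + €215,942.03 = €536,942.03.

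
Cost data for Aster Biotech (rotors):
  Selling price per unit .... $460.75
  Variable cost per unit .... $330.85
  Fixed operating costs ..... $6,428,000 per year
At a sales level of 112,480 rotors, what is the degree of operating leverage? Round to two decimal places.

Contribution at this volume is 112,480 × $129.90 = $14,611,152.00.
EBIT = $14,611,152.00 − $6,428,000 = $8,183,152.00.
Degree of operating leverage = $14,611,152.00 / $8,183,152.00 = 1.7855.

1.79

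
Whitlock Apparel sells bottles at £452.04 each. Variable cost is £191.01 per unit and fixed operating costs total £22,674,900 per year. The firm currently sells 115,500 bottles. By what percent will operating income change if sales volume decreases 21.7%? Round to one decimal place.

At 115,500 units, contribution = 115,500 × £261.03 = £30,148,965.00.
EBIT = £30,148,965.00 − £22,674,900 = £7,474,065.00.
So DOL = total CM / EBIT = £30,148,965.00 / £7,474,065.00 = 4.0338.
Operating income changes by 4.0338 × -21.7% = -87.5%.

-87.5%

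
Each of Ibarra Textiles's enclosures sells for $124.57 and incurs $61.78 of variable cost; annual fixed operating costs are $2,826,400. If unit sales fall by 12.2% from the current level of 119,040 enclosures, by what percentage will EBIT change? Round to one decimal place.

Contribution at this volume is 119,040 × $62.79 = $7,474,521.60.
Subtracting fixed costs: EBIT = $7,474,521.60 − $2,826,400 = $4,648,121.60.
So DOL = total CM / EBIT = $7,474,521.60 / $4,648,121.60 = 1.6081.
%ΔEBIT = DOL × %ΔSales = 1.6081 × -12.2% = -19.6%.

-19.6%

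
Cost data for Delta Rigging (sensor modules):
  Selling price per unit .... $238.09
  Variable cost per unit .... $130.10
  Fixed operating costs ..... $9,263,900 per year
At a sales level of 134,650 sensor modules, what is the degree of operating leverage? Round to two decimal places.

2.76

At 134,650 units, contribution = 134,650 × $107.99 = $14,540,853.50.
EBIT = $14,540,853.50 − $9,263,900 = $5,276,953.50.
Degree of operating leverage = $14,540,853.50 / $5,276,953.50 = 2.7555.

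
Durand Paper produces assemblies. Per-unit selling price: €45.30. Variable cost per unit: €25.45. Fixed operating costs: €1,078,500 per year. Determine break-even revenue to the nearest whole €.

Contribution margin per unit = €45.30 − €25.45 = €19.85, a CM ratio of €19.85 ÷ €45.30 = 0.4382.
Break-even revenue = fixed costs × price ÷ CM = €1,078,500 × €45.30 ÷ €19.85 = €2,461,262.

€2,461,262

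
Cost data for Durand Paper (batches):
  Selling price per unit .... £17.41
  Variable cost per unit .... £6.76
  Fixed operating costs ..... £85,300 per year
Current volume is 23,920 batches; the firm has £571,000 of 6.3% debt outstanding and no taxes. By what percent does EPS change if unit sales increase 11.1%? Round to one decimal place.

+21.2%

Total contribution margin = 23,920 × £10.65 = £254,748.00.
Subtracting fixed costs: EBIT = £254,748.00 − £85,300 = £169,448.00.
After interest of £35,973.00, pre-tax earnings = £133,475.00.
DCL = total CM / (EBIT − I) = £254,748.00 / £133,475.00 = 1.9086.
EPS therefore changes by 1.9086 × (+11.1%) = +21.2%.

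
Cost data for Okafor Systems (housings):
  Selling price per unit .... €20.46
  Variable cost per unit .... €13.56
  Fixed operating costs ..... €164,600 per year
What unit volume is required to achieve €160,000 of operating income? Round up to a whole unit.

47,044 housings

Each unit contributes €20.46 − €13.56 = €6.90.
Need Q such that Q × €6.90 − €164,600 = €160,000, i.e. Q = €324,600 / €6.90 = 47,043.48 → 47,044.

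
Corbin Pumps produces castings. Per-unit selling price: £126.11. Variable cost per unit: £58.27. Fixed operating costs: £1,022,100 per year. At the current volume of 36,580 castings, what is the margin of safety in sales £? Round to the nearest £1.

Contribution margin per unit = £126.11 − £58.27 = £67.84. Break-even units = £1,022,100 ÷ £67.84 = 15,066.33; break-even revenue = 15,066.33 × £126.11 = £1,900,015.20.
Actual sales revenue = 36,580 × £126.11 = £4,613,103.80.
Margin of safety = £4,613,103.80 − £1,900,015.20 = £2,713,089.

£2,713,089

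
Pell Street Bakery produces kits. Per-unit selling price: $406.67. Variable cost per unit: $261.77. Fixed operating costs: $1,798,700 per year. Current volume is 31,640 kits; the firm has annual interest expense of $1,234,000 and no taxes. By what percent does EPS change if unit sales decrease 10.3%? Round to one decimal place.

At 31,640 units, contribution = 31,640 × $144.90 = $4,584,636.00.
EBIT = $4,584,636.00 − $1,798,700 = $2,785,936.00.
After interest of $1,234,000.00, pre-tax earnings = $1,551,936.00.
DCL = total CM / (EBIT − I) = $4,584,636.00 / $1,551,936.00 = 2.9541.
EPS therefore changes by 2.9541 × (-10.3%) = -30.4%.

-30.4%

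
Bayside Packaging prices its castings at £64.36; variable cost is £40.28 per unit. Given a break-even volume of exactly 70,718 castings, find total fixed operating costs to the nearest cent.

Unit CM = price − variable cost = £64.36 − £40.28 = £24.08.
Since BE = FC / CM, FC = 70,718 × £24.08 = £1,702,889.44.

£1,702,889.44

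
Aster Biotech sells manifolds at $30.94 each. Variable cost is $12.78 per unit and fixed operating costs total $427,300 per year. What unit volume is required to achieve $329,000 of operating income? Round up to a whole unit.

Unit CM = price − variable cost = $30.94 − $12.78 = $18.16.
Need Q such that Q × $18.16 − $427,300 = $329,000, i.e. Q = $756,300 / $18.16 = 41,646.48 → 41,647.

41,647 manifolds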